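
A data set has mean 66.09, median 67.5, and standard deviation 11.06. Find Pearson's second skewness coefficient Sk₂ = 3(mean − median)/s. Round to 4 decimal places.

Sk₂ = 3(66.09 − 67.5) / 11.06 = 3 × -1.4100 / 11.06
    = -4.2300 / 11.06 ≈ -0.3825

-0.3825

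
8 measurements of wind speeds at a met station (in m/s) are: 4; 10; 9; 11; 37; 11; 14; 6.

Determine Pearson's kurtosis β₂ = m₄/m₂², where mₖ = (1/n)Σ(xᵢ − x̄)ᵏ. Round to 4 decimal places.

5.1791

x̄ = 12.7500
Σ(xᵢ − x̄)² = 739.5000 ⇒ m₂ = 92.43750
Σ(xᵢ − x̄)⁴ = 354031.4063 ⇒ m₄ = 44253.92578
m₂² = 8544.69141
β₂ = m₄/m₂² = 44253.92578 / 8544.69141 ≈ 5.1791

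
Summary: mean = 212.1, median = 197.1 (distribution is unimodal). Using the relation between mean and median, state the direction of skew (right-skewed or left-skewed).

right-skewed

mean − median = 212.1 − 197.1 = 15.0
mean > median ⇒ the longer tail is on the right ⇒ right-skewed (positively skewed).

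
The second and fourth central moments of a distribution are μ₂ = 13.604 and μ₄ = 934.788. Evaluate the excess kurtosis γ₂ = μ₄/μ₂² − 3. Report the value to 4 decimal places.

μ₂² = 13.604² = 185.06882
μ₄/μ₂² = 934.788 / 185.06882 = 5.05103
γ₂ = 5.05103 − 3 ≈ 2.0510

2.0510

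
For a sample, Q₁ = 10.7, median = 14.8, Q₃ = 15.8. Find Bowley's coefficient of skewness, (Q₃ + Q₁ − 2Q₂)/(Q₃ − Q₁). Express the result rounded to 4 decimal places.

numerator: Q₃ + Q₁ − 2Q₂ = 15.8 + 10.7 − 2×14.8 = -3.1000
denominator: Q₃ − Q₁ = 15.8 − 10.7 = 5.1000
Bowley skewness = -3.1000 / 5.1000 ≈ -0.6078

-0.6078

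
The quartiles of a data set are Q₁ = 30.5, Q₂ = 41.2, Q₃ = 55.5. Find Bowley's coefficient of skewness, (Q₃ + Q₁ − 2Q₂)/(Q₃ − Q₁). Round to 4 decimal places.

0.1440

numerator: Q₃ + Q₁ − 2Q₂ = 55.5 + 30.5 − 2×41.2 = 3.6000
denominator: Q₃ − Q₁ = 55.5 − 30.5 = 25.0000
Bowley skewness = 3.6000 / 25.0000 ≈ 0.1440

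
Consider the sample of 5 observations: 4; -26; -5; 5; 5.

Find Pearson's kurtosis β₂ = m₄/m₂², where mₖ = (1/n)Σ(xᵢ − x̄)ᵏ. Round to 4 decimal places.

2.7222

x̄ = -3.4000
Σ(xᵢ − x̄)² = 709.2000 ⇒ m₂ = 141.84000
Σ(xᵢ − x̄)⁴ = 273838.4160 ⇒ m₄ = 54767.68320
m₂² = 20118.58560
β₂ = m₄/m₂² = 54767.68320 / 20118.58560 ≈ 2.7222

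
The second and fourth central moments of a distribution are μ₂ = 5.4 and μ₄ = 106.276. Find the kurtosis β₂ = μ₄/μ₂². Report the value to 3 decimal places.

3.645

μ₂² = 5.4² = 29.16000
μ₄/μ₂² = 106.276 / 29.16000 = 3.64458
β₂ ≈ 3.645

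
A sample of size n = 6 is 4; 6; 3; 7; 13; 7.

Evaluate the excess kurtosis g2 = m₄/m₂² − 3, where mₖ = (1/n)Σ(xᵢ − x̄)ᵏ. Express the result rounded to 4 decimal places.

x̄ = 6.6667
Σ(xᵢ − x̄)² = 61.3333 ⇒ m₂ = 10.22222
Σ(xᵢ − x̄)⁴ = 1840.4444 ⇒ m₄ = 306.74074
m₂² = 104.49383
g2 = m₄/m₂² − 3 = 2.93549 − 3 ≈ -0.0645

-0.0645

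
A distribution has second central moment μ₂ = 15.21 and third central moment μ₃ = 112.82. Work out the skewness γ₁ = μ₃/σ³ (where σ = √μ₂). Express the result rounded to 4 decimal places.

σ = √μ₂ = √15.21 = 3.90000
σ³ = μ₂^(3/2) = 59.31900
γ₁ = μ₃/σ³ = 112.82 / 59.31900 ≈ 1.9019

1.9019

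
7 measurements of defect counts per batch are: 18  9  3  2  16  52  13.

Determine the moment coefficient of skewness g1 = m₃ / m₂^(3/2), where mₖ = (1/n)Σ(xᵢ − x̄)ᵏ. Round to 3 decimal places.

x̄ = (18 + 9 + 3 + 2 + 16 + 52 + 13) / 7 = 16.1429
deviations (xᵢ − x̄): 1.8571, -7.1429, -13.1429, -14.1429, -0.1429, 35.8571, -3.1429
Σ(xᵢ − x̄)² = 1722.8571 ⇒ m₂ = 1722.8571/7 = 246.12245
Σ(xᵢ − x̄)³ = 40614.6122 ⇒ m₃ = 40614.6122/7 = 5802.08746
m₂^(3/2) = 246.12245^(1.5) = 3861.24040
g1 = m₃ / m₂^(3/2) = 5802.08746 / 3861.24040 ≈ 1.503

1.503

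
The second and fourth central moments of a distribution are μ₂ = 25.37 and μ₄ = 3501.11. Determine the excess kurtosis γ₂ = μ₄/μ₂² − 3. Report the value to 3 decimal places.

2.440

μ₂² = 25.37² = 643.63690
μ₄/μ₂² = 3501.11 / 643.63690 = 5.43957
γ₂ = 5.43957 − 3 ≈ 2.440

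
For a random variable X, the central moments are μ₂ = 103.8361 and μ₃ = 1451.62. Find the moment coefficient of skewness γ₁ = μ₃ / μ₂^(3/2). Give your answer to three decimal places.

σ = √μ₂ = √103.8361 = 10.19000
σ³ = μ₂^(3/2) = 1058.08986
γ₁ = μ₃/σ³ = 1451.62 / 1058.08986 ≈ 1.372

1.372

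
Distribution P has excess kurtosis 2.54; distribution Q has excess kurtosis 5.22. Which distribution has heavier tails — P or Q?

Q

Higher excess kurtosis ⇒ heavier tails relative to the normal distribution.
2.54 vs 5.22: the larger is 5.22, so Q has heavier tails.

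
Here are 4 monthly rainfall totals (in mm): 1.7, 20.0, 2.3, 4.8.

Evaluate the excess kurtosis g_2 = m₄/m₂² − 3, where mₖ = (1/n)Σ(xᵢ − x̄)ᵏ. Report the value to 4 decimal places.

x̄ = 7.2000
Σ(xᵢ − x̄)² = 223.8600 ⇒ m₂ = 55.96500
Σ(xᵢ − x̄)⁴ = 28368.2658 ⇒ m₄ = 7092.06645
m₂² = 3132.08123
g_2 = m₄/m₂² − 3 = 2.26433 − 3 ≈ -0.7357

-0.7357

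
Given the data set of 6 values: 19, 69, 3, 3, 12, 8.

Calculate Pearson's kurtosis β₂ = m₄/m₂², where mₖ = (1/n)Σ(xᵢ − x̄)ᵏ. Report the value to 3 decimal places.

x̄ = 19.0000
Σ(xᵢ − x̄)² = 3182.0000 ⇒ m₂ = 530.33333
Σ(xᵢ − x̄)⁴ = 6398114.0000 ⇒ m₄ = 1066352.33333
m₂² = 281253.44444
β₂ = m₄/m₂² = 1066352.33333 / 281253.44444 ≈ 3.791

3.791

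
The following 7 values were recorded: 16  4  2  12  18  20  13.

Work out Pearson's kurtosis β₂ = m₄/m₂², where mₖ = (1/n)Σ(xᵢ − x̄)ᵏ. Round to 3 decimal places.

1.792

x̄ = 12.1429
Σ(xᵢ − x̄)² = 280.8571 ⇒ m₂ = 40.12245
Σ(xᵢ − x̄)⁴ = 20190.2566 ⇒ m₄ = 2884.32237
m₂² = 1609.81091
β₂ = m₄/m₂² = 2884.32237 / 1609.81091 ≈ 1.792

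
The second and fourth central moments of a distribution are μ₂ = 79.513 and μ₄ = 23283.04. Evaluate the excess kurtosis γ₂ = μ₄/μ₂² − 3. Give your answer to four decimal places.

μ₂² = 79.513² = 6322.31717
μ₄/μ₂² = 23283.04 / 6322.31717 = 3.68268
γ₂ = 3.68268 − 3 ≈ 0.6827

0.6827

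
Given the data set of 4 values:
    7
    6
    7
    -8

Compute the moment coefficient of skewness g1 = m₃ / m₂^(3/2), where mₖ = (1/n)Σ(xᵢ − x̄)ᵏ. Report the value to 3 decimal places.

x̄ = (7 + 6 + 7 - 8) / 4 = 3.0000
deviations (xᵢ − x̄): 4.0000, 3.0000, 4.0000, -11.0000
Σ(xᵢ − x̄)² = 162.0000 ⇒ m₂ = 162.0000/4 = 40.50000
Σ(xᵢ − x̄)³ = -1176.0000 ⇒ m₃ = -1176.0000/4 = -294.00000
m₂^(3/2) = 40.50000^(1.5) = 257.74042
g1 = m₃ / m₂^(3/2) = -294.00000 / 257.74042 ≈ -1.141

-1.141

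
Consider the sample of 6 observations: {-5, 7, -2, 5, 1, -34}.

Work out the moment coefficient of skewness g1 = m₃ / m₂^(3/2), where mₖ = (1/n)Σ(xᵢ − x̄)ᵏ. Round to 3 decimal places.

-1.455

x̄ = (-5 + 7 - 2 + 5 + 1 - 34) / 6 = -4.6667
deviations (xᵢ − x̄): -0.3333, 11.6667, 2.6667, 9.6667, 5.6667, -29.3333
Σ(xᵢ − x̄)² = 1129.3333 ⇒ m₂ = 1129.3333/6 = 188.22222
Σ(xᵢ − x̄)³ = -22547.5556 ⇒ m₃ = -22547.5556/6 = -3757.92593
m₂^(3/2) = 188.22222^(1.5) = 2582.29792
g1 = m₃ / m₂^(3/2) = -3757.92593 / 2582.29792 ≈ -1.455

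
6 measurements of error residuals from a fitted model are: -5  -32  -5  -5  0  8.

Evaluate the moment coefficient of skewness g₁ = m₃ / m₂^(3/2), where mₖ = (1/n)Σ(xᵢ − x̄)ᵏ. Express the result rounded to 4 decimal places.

x̄ = (-5 - 32 - 5 - 5 + 0 + 8) / 6 = -6.5000
deviations (xᵢ − x̄): 1.5000, -25.5000, 1.5000, 1.5000, 6.5000, 14.5000
Σ(xᵢ − x̄)² = 909.5000 ⇒ m₂ = 909.5000/6 = 151.58333
Σ(xᵢ − x̄)³ = -13248.0000 ⇒ m₃ = -13248.0000/6 = -2208.00000
m₂^(3/2) = 151.58333^(1.5) = 1866.28162
g₁ = m₃ / m₂^(3/2) = -2208.00000 / 1866.28162 ≈ -1.1831

-1.1831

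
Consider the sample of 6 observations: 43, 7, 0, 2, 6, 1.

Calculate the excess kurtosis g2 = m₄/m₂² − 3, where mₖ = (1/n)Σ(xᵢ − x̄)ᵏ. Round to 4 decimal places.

0.9954

x̄ = 9.8333
Σ(xᵢ − x̄)² = 1358.8333 ⇒ m₂ = 226.47222
Σ(xᵢ − x̄)⁴ = 1229544.8194 ⇒ m₄ = 204924.13657
m₂² = 51289.66744
g2 = m₄/m₂² − 3 = 3.99543 − 3 ≈ 0.9954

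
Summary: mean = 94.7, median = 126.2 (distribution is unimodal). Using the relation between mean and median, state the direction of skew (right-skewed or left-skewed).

left-skewed

mean − median = 94.7 − 126.2 = -31.5
mean < median ⇒ the longer tail is on the left ⇒ left-skewed (negatively skewed).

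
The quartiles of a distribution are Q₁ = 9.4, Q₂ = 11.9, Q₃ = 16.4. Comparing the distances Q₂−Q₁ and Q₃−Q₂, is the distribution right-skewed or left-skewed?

right-skewed

Q₂ − Q₁ = 2.5;  Q₃ − Q₂ = 4.5
Q₃ − Q₂ > Q₂ − Q₁ ⇒ the upper half is more spread out ⇒ right-skewed.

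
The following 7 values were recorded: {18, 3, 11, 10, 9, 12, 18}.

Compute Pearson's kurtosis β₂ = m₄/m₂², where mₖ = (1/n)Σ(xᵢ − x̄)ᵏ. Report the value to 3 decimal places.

x̄ = 11.5714
Σ(xᵢ − x̄)² = 165.7143 ⇒ m₂ = 23.67347
Σ(xᵢ − x̄)⁴ = 8863.4752 ⇒ m₄ = 1266.21075
m₂² = 560.43315
β₂ = m₄/m₂² = 1266.21075 / 560.43315 ≈ 2.259

2.259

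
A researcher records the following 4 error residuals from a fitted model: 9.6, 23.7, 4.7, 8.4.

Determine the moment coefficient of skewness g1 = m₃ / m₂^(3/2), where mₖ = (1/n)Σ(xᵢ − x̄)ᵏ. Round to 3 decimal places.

0.933

x̄ = (9.6 + 23.7 + 4.7 + 8.4) / 4 = 11.6000
deviations (xᵢ − x̄): -2.0000, 12.1000, -6.9000, -3.2000
Σ(xᵢ − x̄)² = 208.2600 ⇒ m₂ = 208.2600/4 = 52.06500
Σ(xᵢ − x̄)³ = 1402.2840 ⇒ m₃ = 1402.2840/4 = 350.57100
m₂^(3/2) = 52.06500^(1.5) = 375.68063
g1 = m₃ / m₂^(3/2) = 350.57100 / 375.68063 ≈ 0.933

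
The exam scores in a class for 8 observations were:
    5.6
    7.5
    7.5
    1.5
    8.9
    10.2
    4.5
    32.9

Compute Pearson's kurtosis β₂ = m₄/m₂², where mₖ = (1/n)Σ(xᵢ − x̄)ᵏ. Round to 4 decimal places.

x̄ = 9.8250
Σ(xᵢ − x̄)² = 659.7750 ⇒ m₂ = 82.47187
Σ(xᵢ − x̄)⁴ = 289494.1420 ⇒ m₄ = 36186.76775
m₂² = 6801.61017
β₂ = m₄/m₂² = 36186.76775 / 6801.61017 ≈ 5.3203

5.3203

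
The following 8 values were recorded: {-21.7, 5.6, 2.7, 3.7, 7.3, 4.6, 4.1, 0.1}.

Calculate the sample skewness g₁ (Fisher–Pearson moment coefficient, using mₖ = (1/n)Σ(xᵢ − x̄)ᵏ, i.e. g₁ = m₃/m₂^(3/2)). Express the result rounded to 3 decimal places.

x̄ = (-21.7 + 5.6 + 2.7 + 3.7 + 7.3 + 4.6 + 4.1 + 0.1) / 8 = 0.8000
deviations (xᵢ − x̄): -22.5000, 4.8000, 1.9000, 2.9000, 6.5000, 3.8000, 3.3000, -0.7000
Σ(xᵢ − x̄)² = 609.3800 ⇒ m₂ = 609.3800/8 = 76.17250
Σ(xᵢ − x̄)³ = -10883.6940 ⇒ m₃ = -10883.6940/8 = -1360.46175
m₂^(3/2) = 76.17250^(1.5) = 664.80965
g₁ = m₃ / m₂^(3/2) = -1360.46175 / 664.80965 ≈ -2.046

-2.046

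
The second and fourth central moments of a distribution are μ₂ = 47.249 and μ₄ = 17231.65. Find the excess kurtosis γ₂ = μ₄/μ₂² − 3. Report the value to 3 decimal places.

μ₂² = 47.249² = 2232.46800
μ₄/μ₂² = 17231.65 / 2232.46800 = 7.71865
γ₂ = 7.71865 − 3 ≈ 4.719

4.719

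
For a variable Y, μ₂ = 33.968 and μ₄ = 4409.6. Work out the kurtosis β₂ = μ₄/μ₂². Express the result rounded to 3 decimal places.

3.822

μ₂² = 33.968² = 1153.82502
μ₄/μ₂² = 4409.6 / 1153.82502 = 3.82172
β₂ ≈ 3.822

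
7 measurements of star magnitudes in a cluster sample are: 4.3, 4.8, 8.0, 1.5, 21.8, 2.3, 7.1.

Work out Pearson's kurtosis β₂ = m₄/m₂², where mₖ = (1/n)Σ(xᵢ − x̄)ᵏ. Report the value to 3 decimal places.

x̄ = 7.1143
Σ(xᵢ − x̄)² = 284.4286 ⇒ m₂ = 40.63265
Σ(xᵢ − x̄)⁴ = 48136.3805 ⇒ m₄ = 6876.62579
m₂² = 1651.01249
β₂ = m₄/m₂² = 6876.62579 / 1651.01249 ≈ 4.165

4.165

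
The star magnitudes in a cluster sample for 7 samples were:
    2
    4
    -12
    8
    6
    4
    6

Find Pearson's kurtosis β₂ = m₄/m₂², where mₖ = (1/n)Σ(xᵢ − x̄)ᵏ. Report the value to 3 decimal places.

x̄ = 2.5714
Σ(xᵢ − x̄)² = 269.7143 ⇒ m₂ = 38.53061
Σ(xᵢ − x̄)⁴ = 46235.8017 ⇒ m₄ = 6605.11454
m₂² = 1484.60808
β₂ = m₄/m₂² = 6605.11454 / 1484.60808 ≈ 4.449

4.449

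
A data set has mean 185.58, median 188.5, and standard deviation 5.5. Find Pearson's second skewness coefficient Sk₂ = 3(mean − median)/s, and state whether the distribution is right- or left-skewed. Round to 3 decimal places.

-1.593, left-skewed

Sk₂ = 3(185.58 − 188.5) / 5.5 = 3 × -2.9200 / 5.5
    = -8.7600 / 5.5 ≈ -1.593
Sk₂ < 0 ⇒ mean < median ⇒ left-skewed (negative skew).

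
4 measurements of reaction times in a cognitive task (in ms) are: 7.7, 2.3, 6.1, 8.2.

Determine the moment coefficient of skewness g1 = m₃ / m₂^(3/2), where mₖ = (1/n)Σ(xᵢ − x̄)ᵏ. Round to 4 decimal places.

-0.8059

x̄ = (7.7 + 2.3 + 6.1 + 8.2) / 4 = 6.0750
deviations (xᵢ − x̄): 1.6250, -3.7750, 0.0250, 2.1250
Σ(xᵢ − x̄)² = 21.4075 ⇒ m₂ = 21.4075/4 = 5.35188
Σ(xᵢ − x̄)³ = -39.9094 ⇒ m₃ = -39.9094/4 = -9.97734
m₂^(3/2) = 5.35188^(1.5) = 12.38109
g1 = m₃ / m₂^(3/2) = -9.97734 / 12.38109 ≈ -0.8059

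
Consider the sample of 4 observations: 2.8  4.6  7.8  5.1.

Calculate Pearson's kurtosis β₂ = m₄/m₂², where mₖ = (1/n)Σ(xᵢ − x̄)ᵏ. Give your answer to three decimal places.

1.993

x̄ = 5.0750
Σ(xᵢ − x̄)² = 12.8275 ⇒ m₂ = 3.20688
Σ(xᵢ − x̄)⁴ = 81.9779 ⇒ m₄ = 20.49448
m₂² = 10.28405
β₂ = m₄/m₂² = 20.49448 / 10.28405 ≈ 1.993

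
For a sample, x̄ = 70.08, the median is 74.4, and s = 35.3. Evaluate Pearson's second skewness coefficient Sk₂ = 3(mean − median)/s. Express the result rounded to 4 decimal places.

Sk₂ = 3(70.08 − 74.4) / 35.3 = 3 × -4.3200 / 35.3
    = -12.9600 / 35.3 ≈ -0.3671

-0.3671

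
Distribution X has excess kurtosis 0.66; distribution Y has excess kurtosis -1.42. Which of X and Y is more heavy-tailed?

Higher excess kurtosis ⇒ heavier tails relative to the normal distribution.
0.66 vs -1.42: the larger is 0.66, so X has heavier tails. (X is leptokurtic — heavier-than-normal tails; the other is platykurtic.)

X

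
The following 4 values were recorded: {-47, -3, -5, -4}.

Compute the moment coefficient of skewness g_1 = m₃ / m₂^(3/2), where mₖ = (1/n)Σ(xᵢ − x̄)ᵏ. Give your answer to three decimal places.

-1.150

x̄ = (-47 - 3 - 5 - 4) / 4 = -14.7500
deviations (xᵢ − x̄): -32.2500, 11.7500, 9.7500, 10.7500
Σ(xᵢ − x̄)² = 1388.7500 ⇒ m₂ = 1388.7500/4 = 347.18750
Σ(xᵢ − x̄)³ = -29750.6250 ⇒ m₃ = -29750.6250/4 = -7437.65625
m₂^(3/2) = 347.18750^(1.5) = 6469.13361
g_1 = m₃ / m₂^(3/2) = -7437.65625 / 6469.13361 ≈ -1.150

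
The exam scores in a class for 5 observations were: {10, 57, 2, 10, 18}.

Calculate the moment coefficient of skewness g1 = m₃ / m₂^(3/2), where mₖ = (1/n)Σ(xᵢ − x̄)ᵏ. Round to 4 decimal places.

x̄ = (10 + 57 + 2 + 10 + 18) / 5 = 19.4000
deviations (xᵢ − x̄): -9.4000, 37.6000, -17.4000, -9.4000, -1.4000
Σ(xᵢ − x̄)² = 1895.2000 ⇒ m₂ = 1895.2000/5 = 379.04000
Σ(xᵢ − x̄)³ = 46225.4400 ⇒ m₃ = 46225.4400/5 = 9245.08800
m₂^(3/2) = 379.04000^(1.5) = 7379.51067
g1 = m₃ / m₂^(3/2) = 9245.08800 / 7379.51067 ≈ 1.2528

1.2528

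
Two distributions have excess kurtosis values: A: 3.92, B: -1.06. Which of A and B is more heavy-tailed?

A

Higher excess kurtosis ⇒ heavier tails relative to the normal distribution.
3.92 vs -1.06: the larger is 3.92, so A has heavier tails. (A is leptokurtic — heavier-than-normal tails; the other is platykurtic.)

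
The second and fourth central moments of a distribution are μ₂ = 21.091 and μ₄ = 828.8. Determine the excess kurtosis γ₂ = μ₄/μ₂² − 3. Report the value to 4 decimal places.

μ₂² = 21.091² = 444.83028
μ₄/μ₂² = 828.8 / 444.83028 = 1.86318
γ₂ = 1.86318 − 3 ≈ -1.1368

-1.1368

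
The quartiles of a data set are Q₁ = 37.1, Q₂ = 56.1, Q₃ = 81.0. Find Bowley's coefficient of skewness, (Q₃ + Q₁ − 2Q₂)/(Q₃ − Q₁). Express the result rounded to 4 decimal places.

0.1344

numerator: Q₃ + Q₁ − 2Q₂ = 81.0 + 37.1 − 2×56.1 = 5.9000
denominator: Q₃ − Q₁ = 81.0 − 37.1 = 43.9000
Bowley skewness = 5.9000 / 43.9000 ≈ 0.1344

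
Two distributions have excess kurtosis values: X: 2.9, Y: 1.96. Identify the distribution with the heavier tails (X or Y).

X

Higher excess kurtosis ⇒ heavier tails relative to the normal distribution.
2.9 vs 1.96: the larger is 2.9, so X has heavier tails.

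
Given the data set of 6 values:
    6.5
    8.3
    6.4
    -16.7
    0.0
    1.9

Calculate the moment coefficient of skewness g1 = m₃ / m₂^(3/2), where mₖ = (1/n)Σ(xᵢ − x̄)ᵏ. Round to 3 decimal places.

-1.362

x̄ = (6.5 + 8.3 + 6.4 - 16.7 + 0.0 + 1.9) / 6 = 1.0667
deviations (xᵢ − x̄): 5.4333, 7.2333, 5.3333, -17.7667, -1.0667, 0.8333
Σ(xᵢ − x̄)² = 427.7733 ⇒ m₂ = 427.7733/6 = 71.29556
Σ(xᵢ − x̄)³ = -4918.2044 ⇒ m₃ = -4918.2044/6 = -819.70074
m₂^(3/2) = 71.29556^(1.5) = 601.99611
g1 = m₃ / m₂^(3/2) = -819.70074 / 601.99611 ≈ -1.362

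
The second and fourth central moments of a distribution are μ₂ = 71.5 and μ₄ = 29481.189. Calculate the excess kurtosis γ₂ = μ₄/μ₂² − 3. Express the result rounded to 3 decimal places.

2.767

μ₂² = 71.5² = 5112.25000
μ₄/μ₂² = 29481.189 / 5112.25000 = 5.76677
γ₂ = 5.76677 − 3 ≈ 2.767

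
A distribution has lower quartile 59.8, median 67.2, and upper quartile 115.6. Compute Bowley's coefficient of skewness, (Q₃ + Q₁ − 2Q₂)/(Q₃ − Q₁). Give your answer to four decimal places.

0.7348

numerator: Q₃ + Q₁ − 2Q₂ = 115.6 + 59.8 − 2×67.2 = 41.0000
denominator: Q₃ − Q₁ = 115.6 − 59.8 = 55.8000
Bowley skewness = 41.0000 / 55.8000 ≈ 0.7348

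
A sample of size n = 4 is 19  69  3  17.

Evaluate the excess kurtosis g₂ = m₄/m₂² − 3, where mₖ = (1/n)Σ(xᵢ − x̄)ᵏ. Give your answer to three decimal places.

x̄ = 27.0000
Σ(xᵢ − x̄)² = 2504.0000 ⇒ m₂ = 626.00000
Σ(xᵢ − x̄)⁴ = 3457568.0000 ⇒ m₄ = 864392.00000
m₂² = 391876.00000
g₂ = m₄/m₂² − 3 = 2.20578 − 3 ≈ -0.794

-0.794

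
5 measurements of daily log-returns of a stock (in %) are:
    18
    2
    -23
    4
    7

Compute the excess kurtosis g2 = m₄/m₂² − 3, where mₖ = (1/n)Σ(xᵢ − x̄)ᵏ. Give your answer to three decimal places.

-0.342

x̄ = 1.6000
Σ(xᵢ − x̄)² = 909.2000 ⇒ m₂ = 181.84000
Σ(xᵢ − x̄)⁴ = 439441.6160 ⇒ m₄ = 87888.32320
m₂² = 33065.78560
g2 = m₄/m₂² − 3 = 2.65798 − 3 ≈ -0.342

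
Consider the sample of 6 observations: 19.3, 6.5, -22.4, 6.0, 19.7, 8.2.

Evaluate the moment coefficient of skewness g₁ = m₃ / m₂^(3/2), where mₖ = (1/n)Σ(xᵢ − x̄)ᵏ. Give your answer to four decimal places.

-1.1381

x̄ = (19.3 + 6.5 - 22.4 + 6.0 + 19.7 + 8.2) / 6 = 6.2167
deviations (xᵢ − x̄): 13.0833, 0.2833, -28.6167, -0.2167, 13.4833, 1.9833
Σ(xᵢ − x̄)² = 1175.9483 ⇒ m₂ = 1175.9483/6 = 195.99139
Σ(xᵢ − x̄)³ = -18735.9684 ⇒ m₃ = -18735.9684/6 = -3122.66141
m₂^(3/2) = 195.99139^(1.5) = 2743.81917
g₁ = m₃ / m₂^(3/2) = -3122.66141 / 2743.81917 ≈ -1.1381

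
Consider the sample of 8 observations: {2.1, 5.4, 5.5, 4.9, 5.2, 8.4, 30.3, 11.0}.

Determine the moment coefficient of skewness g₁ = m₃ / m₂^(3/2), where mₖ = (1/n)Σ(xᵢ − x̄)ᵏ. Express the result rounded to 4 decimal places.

x̄ = (2.1 + 5.4 + 5.5 + 4.9 + 5.2 + 8.4 + 30.3 + 11.0) / 8 = 9.1000
deviations (xᵢ − x̄): -7.0000, -3.7000, -3.6000, -4.2000, -3.9000, -0.7000, 21.2000, 1.9000
Σ(xᵢ − x̄)² = 562.0400 ⇒ m₂ = 562.0400/8 = 70.25500
Σ(xᵢ − x̄)³ = 8960.9280 ⇒ m₃ = 8960.9280/8 = 1120.11600
m₂^(3/2) = 70.25500^(1.5) = 588.86516
g₁ = m₃ / m₂^(3/2) = 1120.11600 / 588.86516 ≈ 1.9022

1.9022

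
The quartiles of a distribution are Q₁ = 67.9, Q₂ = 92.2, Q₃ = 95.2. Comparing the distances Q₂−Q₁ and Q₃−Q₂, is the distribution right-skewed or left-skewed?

left-skewed

Q₂ − Q₁ = 24.3;  Q₃ − Q₂ = 3.0
Q₂ − Q₁ > Q₃ − Q₂ ⇒ the lower half is more spread out ⇒ left-skewed.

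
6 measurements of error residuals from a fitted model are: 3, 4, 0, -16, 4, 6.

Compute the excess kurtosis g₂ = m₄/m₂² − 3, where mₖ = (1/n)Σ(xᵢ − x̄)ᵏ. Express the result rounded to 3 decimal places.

x̄ = 0.1667
Σ(xᵢ − x̄)² = 332.8333 ⇒ m₂ = 55.47222
Σ(xᵢ − x̄)⁴ = 69963.8194 ⇒ m₄ = 11660.63657
m₂² = 3077.16744
g₂ = m₄/m₂² − 3 = 3.78941 − 3 ≈ 0.789

0.789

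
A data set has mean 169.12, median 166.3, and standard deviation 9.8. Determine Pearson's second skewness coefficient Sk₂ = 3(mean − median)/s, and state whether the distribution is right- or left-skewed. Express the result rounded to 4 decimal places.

Sk₂ = 3(169.12 − 166.3) / 9.8 = 3 × 2.8200 / 9.8
    = 8.4600 / 9.8 ≈ 0.8633
Sk₂ > 0 ⇒ mean > median ⇒ right-skewed (positive skew).

0.8633, right-skewed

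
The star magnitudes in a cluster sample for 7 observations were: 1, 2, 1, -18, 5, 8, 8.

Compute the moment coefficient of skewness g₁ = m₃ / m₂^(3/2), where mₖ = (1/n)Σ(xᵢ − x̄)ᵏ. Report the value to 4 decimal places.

-1.5561

x̄ = (1 + 2 + 1 - 18 + 5 + 8 + 8) / 7 = 1.0000
deviations (xᵢ − x̄): 0.0000, 1.0000, 0.0000, -19.0000, 4.0000, 7.0000, 7.0000
Σ(xᵢ − x̄)² = 476.0000 ⇒ m₂ = 476.0000/7 = 68.00000
Σ(xᵢ − x̄)³ = -6108.0000 ⇒ m₃ = -6108.0000/7 = -872.57143
m₂^(3/2) = 68.00000^(1.5) = 560.74237
g₁ = m₃ / m₂^(3/2) = -872.57143 / 560.74237 ≈ -1.5561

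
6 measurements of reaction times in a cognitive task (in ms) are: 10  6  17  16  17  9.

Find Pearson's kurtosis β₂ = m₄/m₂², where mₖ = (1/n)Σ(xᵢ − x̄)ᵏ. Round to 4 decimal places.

x̄ = 12.5000
Σ(xᵢ − x̄)² = 113.5000 ⇒ m₂ = 18.91667
Σ(xᵢ − x̄)⁴ = 2944.3750 ⇒ m₄ = 490.72917
m₂² = 357.84028
β₂ = m₄/m₂² = 490.72917 / 357.84028 ≈ 1.3714

1.3714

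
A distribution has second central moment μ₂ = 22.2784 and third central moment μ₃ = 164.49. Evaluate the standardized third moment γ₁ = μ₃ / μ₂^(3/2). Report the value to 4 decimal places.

σ = √μ₂ = √22.2784 = 4.72000
σ³ = μ₂^(3/2) = 105.15405
γ₁ = μ₃/σ³ = 164.49 / 105.15405 ≈ 1.5643

1.5643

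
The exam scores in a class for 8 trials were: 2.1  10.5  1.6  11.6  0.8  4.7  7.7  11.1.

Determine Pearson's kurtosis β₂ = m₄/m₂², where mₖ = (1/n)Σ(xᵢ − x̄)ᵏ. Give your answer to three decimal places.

1.308

x̄ = 6.2625
Σ(xᵢ − x̄)² = 143.2588 ⇒ m₂ = 17.90734
Σ(xᵢ − x̄)⁴ = 3355.0513 ⇒ m₄ = 419.38142
m₂² = 320.67296
β₂ = m₄/m₂² = 419.38142 / 320.67296 ≈ 1.308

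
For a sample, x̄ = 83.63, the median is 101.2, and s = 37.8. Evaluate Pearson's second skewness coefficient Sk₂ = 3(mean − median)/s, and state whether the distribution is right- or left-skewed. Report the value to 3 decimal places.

Sk₂ = 3(83.63 − 101.2) / 37.8 = 3 × -17.5700 / 37.8
    = -52.7100 / 37.8 ≈ -1.394
Sk₂ < 0 ⇒ mean < median ⇒ left-skewed (negative skew).

-1.394, left-skewed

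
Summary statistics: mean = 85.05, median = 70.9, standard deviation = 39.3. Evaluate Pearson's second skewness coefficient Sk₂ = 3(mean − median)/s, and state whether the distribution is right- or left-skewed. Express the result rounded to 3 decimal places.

1.080, right-skewed

Sk₂ = 3(85.05 − 70.9) / 39.3 = 3 × 14.1500 / 39.3
    = 42.4500 / 39.3 ≈ 1.080
Sk₂ > 0 ⇒ mean > median ⇒ right-skewed (positive skew).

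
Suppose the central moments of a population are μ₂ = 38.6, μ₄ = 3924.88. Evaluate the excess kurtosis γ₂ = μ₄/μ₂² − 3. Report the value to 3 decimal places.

-0.366

μ₂² = 38.6² = 1489.96000
μ₄/μ₂² = 3924.88 / 1489.96000 = 2.63422
γ₂ = 2.63422 − 3 ≈ -0.366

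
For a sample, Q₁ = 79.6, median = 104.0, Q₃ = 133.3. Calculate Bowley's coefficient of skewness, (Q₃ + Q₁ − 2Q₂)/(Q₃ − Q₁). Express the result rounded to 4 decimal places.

0.0912

numerator: Q₃ + Q₁ − 2Q₂ = 133.3 + 79.6 − 2×104.0 = 4.9000
denominator: Q₃ − Q₁ = 133.3 − 79.6 = 53.7000
Bowley skewness = 4.9000 / 53.7000 ≈ 0.0912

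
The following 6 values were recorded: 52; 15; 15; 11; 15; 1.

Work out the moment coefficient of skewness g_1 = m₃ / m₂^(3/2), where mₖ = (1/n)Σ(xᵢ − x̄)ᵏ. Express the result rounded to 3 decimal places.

x̄ = (52 + 15 + 15 + 11 + 15 + 1) / 6 = 18.1667
deviations (xᵢ − x̄): 33.8333, -3.1667, -3.1667, -7.1667, -3.1667, -17.1667
Σ(xᵢ − x̄)² = 1520.8333 ⇒ m₂ = 1520.8333/6 = 253.47222
Σ(xᵢ − x̄)³ = 33206.5556 ⇒ m₃ = 33206.5556/6 = 5534.42593
m₂^(3/2) = 253.47222^(1.5) = 4035.48334
g_1 = m₃ / m₂^(3/2) = 5534.42593 / 4035.48334 ≈ 1.371

1.371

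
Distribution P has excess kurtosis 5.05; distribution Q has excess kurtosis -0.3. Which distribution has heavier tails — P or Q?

Higher excess kurtosis ⇒ heavier tails relative to the normal distribution.
5.05 vs -0.3: the larger is 5.05, so P has heavier tails. (P is leptokurtic — heavier-than-normal tails; the other is platykurtic.)

P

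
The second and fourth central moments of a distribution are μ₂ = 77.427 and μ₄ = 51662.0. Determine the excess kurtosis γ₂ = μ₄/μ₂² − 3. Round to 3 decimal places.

μ₂² = 77.427² = 5994.94033
μ₄/μ₂² = 51662.0 / 5994.94033 = 8.61760
γ₂ = 8.61760 − 3 ≈ 5.618

5.618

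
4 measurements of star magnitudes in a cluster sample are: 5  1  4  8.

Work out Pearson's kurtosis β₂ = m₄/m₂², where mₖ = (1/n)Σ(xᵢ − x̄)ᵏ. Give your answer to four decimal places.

1.9216

x̄ = 4.5000
Σ(xᵢ − x̄)² = 25.0000 ⇒ m₂ = 6.25000
Σ(xᵢ − x̄)⁴ = 300.2500 ⇒ m₄ = 75.06250
m₂² = 39.06250
β₂ = m₄/m₂² = 75.06250 / 39.06250 ≈ 1.9216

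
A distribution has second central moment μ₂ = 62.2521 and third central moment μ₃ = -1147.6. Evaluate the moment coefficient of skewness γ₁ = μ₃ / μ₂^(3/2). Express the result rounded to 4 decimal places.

σ = √μ₂ = √62.2521 = 7.89000
σ³ = μ₂^(3/2) = 491.16907
γ₁ = μ₃/σ³ = -1147.6 / 491.16907 ≈ -2.3365

-2.3365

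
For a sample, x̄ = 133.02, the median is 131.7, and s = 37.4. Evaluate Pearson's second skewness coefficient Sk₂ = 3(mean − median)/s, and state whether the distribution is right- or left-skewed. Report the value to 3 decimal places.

Sk₂ = 3(133.02 − 131.7) / 37.4 = 3 × 1.3200 / 37.4
    = 3.9600 / 37.4 ≈ 0.106
Sk₂ > 0 ⇒ mean > median ⇒ right-skewed (positive skew).

0.106, right-skewed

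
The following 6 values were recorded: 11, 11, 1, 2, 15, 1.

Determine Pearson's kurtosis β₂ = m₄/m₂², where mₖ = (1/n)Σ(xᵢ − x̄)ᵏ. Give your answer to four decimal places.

1.2767

x̄ = 6.8333
Σ(xᵢ − x̄)² = 192.8333 ⇒ m₂ = 32.13889
Σ(xᵢ − x̄)⁴ = 7912.4861 ⇒ m₄ = 1318.74769
m₂² = 1032.90818
β₂ = m₄/m₂² = 1318.74769 / 1032.90818 ≈ 1.2767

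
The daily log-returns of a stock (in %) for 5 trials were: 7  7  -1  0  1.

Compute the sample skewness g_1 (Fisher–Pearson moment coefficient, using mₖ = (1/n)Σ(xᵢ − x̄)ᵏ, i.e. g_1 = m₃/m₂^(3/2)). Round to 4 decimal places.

x̄ = (7 + 7 - 1 + 0 + 1) / 5 = 2.8000
deviations (xᵢ − x̄): 4.2000, 4.2000, -3.8000, -2.8000, -1.8000
Σ(xᵢ − x̄)² = 60.8000 ⇒ m₂ = 60.8000/5 = 12.16000
Σ(xᵢ − x̄)³ = 65.5200 ⇒ m₃ = 65.5200/5 = 13.10400
m₂^(3/2) = 12.16000^(1.5) = 42.40337
g_1 = m₃ / m₂^(3/2) = 13.10400 / 42.40337 ≈ 0.3090

0.3090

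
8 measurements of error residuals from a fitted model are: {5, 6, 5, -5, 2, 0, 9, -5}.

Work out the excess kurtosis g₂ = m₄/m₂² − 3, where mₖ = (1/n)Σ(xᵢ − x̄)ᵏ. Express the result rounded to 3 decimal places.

-1.181

x̄ = 2.1250
Σ(xᵢ − x̄)² = 184.8750 ⇒ m₂ = 23.10938
Σ(xᵢ − x̄)⁴ = 7770.8379 ⇒ m₄ = 971.35474
m₂² = 534.04321
g₂ = m₄/m₂² − 3 = 1.81887 − 3 ≈ -1.181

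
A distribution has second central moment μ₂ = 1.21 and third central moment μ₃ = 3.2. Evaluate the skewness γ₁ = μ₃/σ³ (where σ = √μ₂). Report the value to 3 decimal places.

2.404

σ = √μ₂ = √1.21 = 1.10000
σ³ = μ₂^(3/2) = 1.33100
γ₁ = μ₃/σ³ = 3.2 / 1.33100 ≈ 2.404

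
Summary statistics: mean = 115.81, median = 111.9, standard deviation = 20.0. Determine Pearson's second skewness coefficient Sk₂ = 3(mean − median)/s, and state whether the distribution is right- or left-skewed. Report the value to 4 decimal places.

Sk₂ = 3(115.81 − 111.9) / 20.0 = 3 × 3.9100 / 20.0
    = 11.7300 / 20.0 ≈ 0.5865
Sk₂ > 0 ⇒ mean > median ⇒ right-skewed (positive skew).

0.5865, right-skewed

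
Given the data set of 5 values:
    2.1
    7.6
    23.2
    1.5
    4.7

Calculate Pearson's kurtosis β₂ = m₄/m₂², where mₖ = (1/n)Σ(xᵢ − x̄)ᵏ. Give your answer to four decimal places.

2.8851

x̄ = 7.8200
Σ(xᵢ − x̄)² = 318.9880 ⇒ m₂ = 63.79760
Σ(xᵢ − x̄)⁴ = 58713.9031 ⇒ m₄ = 11742.78061
m₂² = 4070.13377
β₂ = m₄/m₂² = 11742.78061 / 4070.13377 ≈ 2.8851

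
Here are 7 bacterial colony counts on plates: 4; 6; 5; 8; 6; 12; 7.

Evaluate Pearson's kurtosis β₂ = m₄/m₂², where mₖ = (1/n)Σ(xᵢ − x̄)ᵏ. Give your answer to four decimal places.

3.2745

x̄ = 6.8571
Σ(xᵢ − x̄)² = 40.8571 ⇒ m₂ = 5.83673
Σ(xᵢ − x̄)⁴ = 780.8688 ⇒ m₄ = 111.55269
m₂² = 34.06747
β₂ = m₄/m₂² = 111.55269 / 34.06747 ≈ 3.2745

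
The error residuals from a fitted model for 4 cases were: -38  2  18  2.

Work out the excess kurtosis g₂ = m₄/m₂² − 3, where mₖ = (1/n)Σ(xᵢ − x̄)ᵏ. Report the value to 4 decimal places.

x̄ = -4.0000
Σ(xᵢ − x̄)² = 1712.0000 ⇒ m₂ = 428.00000
Σ(xᵢ − x̄)⁴ = 1573184.0000 ⇒ m₄ = 393296.00000
m₂² = 183184.00000
g₂ = m₄/m₂² − 3 = 2.14700 − 3 ≈ -0.8530

-0.8530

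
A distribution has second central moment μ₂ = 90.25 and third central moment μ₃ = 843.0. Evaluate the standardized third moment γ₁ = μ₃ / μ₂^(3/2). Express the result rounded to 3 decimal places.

σ = √μ₂ = √90.25 = 9.50000
σ³ = μ₂^(3/2) = 857.37500
γ₁ = μ₃/σ³ = 843.0 / 857.37500 ≈ 0.983

0.983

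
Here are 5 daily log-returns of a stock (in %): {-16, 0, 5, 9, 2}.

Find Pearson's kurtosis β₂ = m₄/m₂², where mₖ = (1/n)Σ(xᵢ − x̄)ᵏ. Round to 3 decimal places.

2.715

x̄ = 0.0000
Σ(xᵢ − x̄)² = 366.0000 ⇒ m₂ = 73.20000
Σ(xᵢ − x̄)⁴ = 72738.0000 ⇒ m₄ = 14547.60000
m₂² = 5358.24000
β₂ = m₄/m₂² = 14547.60000 / 5358.24000 ≈ 2.715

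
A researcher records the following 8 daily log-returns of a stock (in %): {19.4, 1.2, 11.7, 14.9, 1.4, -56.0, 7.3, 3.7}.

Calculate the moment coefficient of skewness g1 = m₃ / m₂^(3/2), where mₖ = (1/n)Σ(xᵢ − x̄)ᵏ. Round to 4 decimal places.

-1.9246

x̄ = (19.4 + 1.2 + 11.7 + 14.9 + 1.4 - 56.0 + 7.3 + 3.7) / 8 = 0.4500
deviations (xᵢ − x̄): 18.9500, 0.7500, 11.2500, 14.4500, 0.9500, -56.4500, 6.8500, 3.2500
Σ(xᵢ − x̄)² = 3940.0200 ⇒ m₂ = 3940.0200/8 = 492.50250
Σ(xᵢ − x̄)³ = -168280.6680 ⇒ m₃ = -168280.6680/8 = -21035.08350
m₂^(3/2) = 492.50250^(1.5) = 10929.81117
g1 = m₃ / m₂^(3/2) = -21035.08350 / 10929.81117 ≈ -1.9246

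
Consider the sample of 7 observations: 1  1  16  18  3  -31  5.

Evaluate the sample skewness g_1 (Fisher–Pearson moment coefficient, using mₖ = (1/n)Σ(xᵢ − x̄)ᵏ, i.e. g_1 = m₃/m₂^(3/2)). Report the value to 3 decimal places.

x̄ = (1 + 1 + 16 + 18 + 3 - 31 + 5) / 7 = 1.8571
deviations (xᵢ − x̄): -0.8571, -0.8571, 14.1429, 16.1429, 1.1429, -32.8571, 3.1429
Σ(xᵢ − x̄)² = 1552.8571 ⇒ m₂ = 1552.8571/7 = 221.83673
Σ(xᵢ − x̄)³ = -28405.4694 ⇒ m₃ = -28405.4694/7 = -4057.92420
m₂^(3/2) = 221.83673^(1.5) = 3304.07728
g_1 = m₃ / m₂^(3/2) = -4057.92420 / 3304.07728 ≈ -1.228

-1.228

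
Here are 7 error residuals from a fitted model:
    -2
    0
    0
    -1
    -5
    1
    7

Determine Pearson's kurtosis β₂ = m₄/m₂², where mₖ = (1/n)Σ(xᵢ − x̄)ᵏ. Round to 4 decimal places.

3.3294

x̄ = 0.0000
Σ(xᵢ − x̄)² = 80.0000 ⇒ m₂ = 11.42857
Σ(xᵢ − x̄)⁴ = 3044.0000 ⇒ m₄ = 434.85714
m₂² = 130.61224
β₂ = m₄/m₂² = 434.85714 / 130.61224 ≈ 3.3294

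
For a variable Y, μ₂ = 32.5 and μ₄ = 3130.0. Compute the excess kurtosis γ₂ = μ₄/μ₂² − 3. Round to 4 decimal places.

-0.0367

μ₂² = 32.5² = 1056.25000
μ₄/μ₂² = 3130.0 / 1056.25000 = 2.96331
γ₂ = 2.96331 − 3 ≈ -0.0367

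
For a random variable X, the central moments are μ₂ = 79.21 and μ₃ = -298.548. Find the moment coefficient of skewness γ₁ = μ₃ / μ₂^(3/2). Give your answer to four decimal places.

-0.4235

σ = √μ₂ = √79.21 = 8.90000
σ³ = μ₂^(3/2) = 704.96900
γ₁ = μ₃/σ³ = -298.548 / 704.96900 ≈ -0.4235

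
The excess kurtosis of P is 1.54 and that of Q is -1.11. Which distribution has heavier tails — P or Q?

Higher excess kurtosis ⇒ heavier tails relative to the normal distribution.
1.54 vs -1.11: the larger is 1.54, so P has heavier tails. (P is leptokurtic — heavier-than-normal tails; the other is platykurtic.)

P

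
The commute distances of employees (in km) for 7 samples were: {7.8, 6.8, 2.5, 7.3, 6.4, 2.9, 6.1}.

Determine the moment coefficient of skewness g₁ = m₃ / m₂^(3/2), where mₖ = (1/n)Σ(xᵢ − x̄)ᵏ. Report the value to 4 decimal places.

-0.7292

x̄ = (7.8 + 6.8 + 2.5 + 7.3 + 6.4 + 2.9 + 6.1) / 7 = 5.6857
deviations (xᵢ − x̄): 2.1143, 1.1143, -3.1857, 1.6143, 0.7143, -2.7857, 0.4143
Σ(xᵢ − x̄)² = 26.9086 ⇒ m₂ = 26.9086/7 = 3.84408
Σ(xᵢ − x̄)³ = -38.4718 ⇒ m₃ = -38.4718/7 = -5.49597
m₂^(3/2) = 3.84408^(1.5) = 7.53683
g₁ = m₃ / m₂^(3/2) = -5.49597 / 7.53683 ≈ -0.7292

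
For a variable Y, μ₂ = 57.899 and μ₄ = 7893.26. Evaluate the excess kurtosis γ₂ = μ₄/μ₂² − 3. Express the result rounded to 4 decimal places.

-0.6454

μ₂² = 57.899² = 3352.29420
μ₄/μ₂² = 7893.26 / 3352.29420 = 2.35458
γ₂ = 2.35458 − 3 ≈ -0.6454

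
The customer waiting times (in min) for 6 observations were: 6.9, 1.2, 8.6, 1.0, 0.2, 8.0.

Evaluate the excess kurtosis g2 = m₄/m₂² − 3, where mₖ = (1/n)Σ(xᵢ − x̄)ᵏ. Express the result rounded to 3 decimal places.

x̄ = 4.3167
Σ(xᵢ − x̄)² = 76.2483 ⇒ m₂ = 12.70806
Σ(xᵢ − x̄)⁴ = 1067.7687 ⇒ m₄ = 177.96145
m₂² = 161.49468
g2 = m₄/m₂² − 3 = 1.10196 − 3 ≈ -1.898

-1.898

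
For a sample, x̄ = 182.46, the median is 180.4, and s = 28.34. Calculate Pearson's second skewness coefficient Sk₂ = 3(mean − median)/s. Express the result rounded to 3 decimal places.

0.218

Sk₂ = 3(182.46 − 180.4) / 28.34 = 3 × 2.0600 / 28.34
    = 6.1800 / 28.34 ≈ 0.218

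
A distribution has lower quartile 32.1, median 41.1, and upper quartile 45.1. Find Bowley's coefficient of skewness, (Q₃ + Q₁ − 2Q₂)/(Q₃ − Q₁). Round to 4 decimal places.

-0.3846

numerator: Q₃ + Q₁ − 2Q₂ = 45.1 + 32.1 − 2×41.1 = -5.0000
denominator: Q₃ − Q₁ = 45.1 − 32.1 = 13.0000
Bowley skewness = -5.0000 / 13.0000 ≈ -0.3846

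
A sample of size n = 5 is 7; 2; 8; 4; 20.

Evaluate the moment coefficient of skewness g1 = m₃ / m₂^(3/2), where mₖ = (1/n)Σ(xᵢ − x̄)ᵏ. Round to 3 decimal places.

1.076

x̄ = (7 + 2 + 8 + 4 + 20) / 5 = 8.2000
deviations (xᵢ − x̄): -1.2000, -6.2000, -0.2000, -4.2000, 11.8000
Σ(xᵢ − x̄)² = 196.8000 ⇒ m₂ = 196.8000/5 = 39.36000
Σ(xᵢ − x̄)³ = 1328.8800 ⇒ m₃ = 1328.8800/5 = 265.77600
m₂^(3/2) = 39.36000^(1.5) = 246.93499
g1 = m₃ / m₂^(3/2) = 265.77600 / 246.93499 ≈ 1.076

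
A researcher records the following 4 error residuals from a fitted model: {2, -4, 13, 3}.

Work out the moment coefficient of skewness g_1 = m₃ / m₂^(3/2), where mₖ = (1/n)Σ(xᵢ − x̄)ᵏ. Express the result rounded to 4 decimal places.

x̄ = (2 - 4 + 13 + 3) / 4 = 3.5000
deviations (xᵢ − x̄): -1.5000, -7.5000, 9.5000, -0.5000
Σ(xᵢ − x̄)² = 149.0000 ⇒ m₂ = 149.0000/4 = 37.25000
Σ(xᵢ − x̄)³ = 432.0000 ⇒ m₃ = 432.0000/4 = 108.00000
m₂^(3/2) = 37.25000^(1.5) = 227.34710
g_1 = m₃ / m₂^(3/2) = 108.00000 / 227.34710 ≈ 0.4750

0.4750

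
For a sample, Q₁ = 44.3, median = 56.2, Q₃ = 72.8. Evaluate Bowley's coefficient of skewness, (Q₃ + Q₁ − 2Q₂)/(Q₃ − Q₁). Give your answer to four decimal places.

0.1649

numerator: Q₃ + Q₁ − 2Q₂ = 72.8 + 44.3 − 2×56.2 = 4.7000
denominator: Q₃ − Q₁ = 72.8 − 44.3 = 28.5000
Bowley skewness = 4.7000 / 28.5000 ≈ 0.1649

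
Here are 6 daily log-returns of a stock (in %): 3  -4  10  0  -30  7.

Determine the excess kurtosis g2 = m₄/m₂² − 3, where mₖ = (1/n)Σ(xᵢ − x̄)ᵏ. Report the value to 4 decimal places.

0.4166

x̄ = -2.3333
Σ(xᵢ − x̄)² = 1041.3333 ⇒ m₂ = 173.55556
Σ(xᵢ − x̄)⁴ = 617477.7778 ⇒ m₄ = 102912.96296
m₂² = 30121.53086
g2 = m₄/m₂² − 3 = 3.41659 − 3 ≈ 0.4166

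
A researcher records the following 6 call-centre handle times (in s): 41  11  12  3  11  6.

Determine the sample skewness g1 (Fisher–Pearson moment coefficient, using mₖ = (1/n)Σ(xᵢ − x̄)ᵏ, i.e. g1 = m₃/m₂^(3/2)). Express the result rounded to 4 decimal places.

x̄ = (41 + 11 + 12 + 3 + 11 + 6) / 6 = 14.0000
deviations (xᵢ − x̄): 27.0000, -3.0000, -2.0000, -11.0000, -3.0000, -8.0000
Σ(xᵢ − x̄)² = 936.0000 ⇒ m₂ = 936.0000/6 = 156.00000
Σ(xᵢ − x̄)³ = 17778.0000 ⇒ m₃ = 17778.0000/6 = 2963.00000
m₂^(3/2) = 156.00000^(1.5) = 1948.43938
g1 = m₃ / m₂^(3/2) = 2963.00000 / 1948.43938 ≈ 1.5207

1.5207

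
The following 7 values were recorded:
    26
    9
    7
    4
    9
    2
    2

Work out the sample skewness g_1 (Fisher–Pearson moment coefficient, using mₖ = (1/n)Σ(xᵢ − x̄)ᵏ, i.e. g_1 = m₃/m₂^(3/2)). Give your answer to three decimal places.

1.511

x̄ = (26 + 9 + 7 + 4 + 9 + 2 + 2) / 7 = 8.4286
deviations (xᵢ − x̄): 17.5714, 0.5714, -1.4286, -4.4286, 0.5714, -6.4286, -6.4286
Σ(xᵢ − x̄)² = 413.7143 ⇒ m₂ = 413.7143/7 = 59.10204
Σ(xᵢ − x̄)³ = 4804.5306 ⇒ m₃ = 4804.5306/7 = 686.36152
m₂^(3/2) = 59.10204^(1.5) = 454.36379
g_1 = m₃ / m₂^(3/2) = 686.36152 / 454.36379 ≈ 1.511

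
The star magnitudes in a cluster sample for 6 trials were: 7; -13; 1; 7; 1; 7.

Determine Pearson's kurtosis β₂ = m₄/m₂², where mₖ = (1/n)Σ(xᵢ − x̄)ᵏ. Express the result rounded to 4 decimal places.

x̄ = 1.6667
Σ(xᵢ − x̄)² = 301.3333 ⇒ m₂ = 50.22222
Σ(xᵢ − x̄)⁴ = 48700.4444 ⇒ m₄ = 8116.74074
m₂² = 2522.27160
β₂ = m₄/m₂² = 8116.74074 / 2522.27160 ≈ 3.2180

3.2180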